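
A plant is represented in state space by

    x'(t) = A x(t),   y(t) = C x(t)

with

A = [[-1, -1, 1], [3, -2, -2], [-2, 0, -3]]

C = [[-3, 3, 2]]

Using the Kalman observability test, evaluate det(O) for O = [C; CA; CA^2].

CA = [[8, -3, -15]]
CA^2 = [[13, -2, 59]]
Observability matrix O = [C; CA; CA^2] = [[-3, 3, 2], [8, -3, -15], [13, -2, 59]]
Expanding along the first row, det(O) = (-3)·((-3)·59 - (-15)·(-2)) - 3·(8·59 - (-15)·13) + 2·(8·(-2) - (-3)·13) = (-3)·(-207) - 3·667 + 2·23 = -1334
Since det(O) ≠ 0, rank(O) = 3 and the system is completely observable.

-1334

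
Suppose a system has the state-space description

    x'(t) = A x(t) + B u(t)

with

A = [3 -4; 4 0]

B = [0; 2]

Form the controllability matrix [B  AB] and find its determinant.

16

AB = [[-8], [0]]
Controllability matrix C = [B  AB] = [[0, -8], [2, 0]]
det(C) = 0·0 - (-8)·2 = 0 - (-16) = 16
Since det(C) ≠ 0, rank(C) = 2 and the system is completely controllable.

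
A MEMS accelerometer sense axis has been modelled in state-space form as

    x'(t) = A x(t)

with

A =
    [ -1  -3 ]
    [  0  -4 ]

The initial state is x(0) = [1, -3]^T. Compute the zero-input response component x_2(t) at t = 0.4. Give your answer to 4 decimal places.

-0.6057

det(sI - A) = s^2 - (tr A)s + det A, with tr A = (-1) + (-4) = -5 and det A = (-1)·(-4) - (-3)·0 = 4 - 0 = 4.
So p(s) = det(sI - A) = s^2 + 5s + 4.
Factor s^2 + 5s + 4: two numbers with sum -5 and product 4 are -1 and -4, so s^2 + 5s + 4 = (s + 1)(s + 4).
Hence p(s) = (s + 1) (s + 4), with roots -4, -1.
The eigenvalues -4, -1 are distinct and real, so A is diagonalisable and x(t) = e^{At} x(0) = V diag(e^{λ_i t}) V^{-1} x(0), where the columns of V are the eigenvectors.
λ = -4: A - (-4)I = [[3, -3], [0, 0]]. Row 1 gives 3·v1 + (-3)·v2 = 0, so take v_1 = [1, 1]^T.
λ = -1: A - (-1)I = [[0, -3], [0, -3]]. Row 1 gives 0·v1 + (-3)·v2 = 0, so take v_2 = [1, 0]^T.
V = [v_1 v_2] = [[1, 1], [1, 0]] has det V = -1, so V^{-1} = adj(V)/det V = [[0, 1], [1, -1]].
Modal coordinates z(0) = V^{-1} x(0): 0·1 + 1·(-3) = -3; 1·1 + (-1)·(-3) = 4; so z(0) = [-3, 4]^T.
x_2(t) = Σ_i (v_i)_2 · z_i(0) · e^{λ_i t} (row 2 of V times the modal terms).
x_2(0.4) = 1·(-3)·e^{-4·0.4} + 0·4·e^{-1·0.4} = (-3)·0.201897 + 0·0.670320 = -0.6057.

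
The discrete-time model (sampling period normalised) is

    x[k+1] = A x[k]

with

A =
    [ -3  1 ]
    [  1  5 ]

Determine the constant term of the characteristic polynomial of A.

For a 2×2 matrix, det(zI - A) = z^2 - (tr A)z + det A.
tr A = 2, det A = -16.
So p(z) = z^2 - 2z - 16.
The constant term is -16.

-16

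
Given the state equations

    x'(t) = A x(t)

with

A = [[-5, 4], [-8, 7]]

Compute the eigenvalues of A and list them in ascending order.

-1, 3

det(sI - A) = s^2 - (tr A)s + det A, with tr A = (-5) + 7 = 2 and det A = (-5)·7 - 4·(-8) = -35 - (-32) = -3.
So p(s) = det(sI - A) = s^2 - 2s - 3.
Factor s^2 - 2s - 3: two numbers with sum 2 and product -3 are 3 and -1, so s^2 - 2s - 3 = (s - 3)(s + 1).
Hence p(s) = (s - 3) (s + 1), with roots -1, 3.
At least one eigenvalue has non-negative real part, so the system is not asymptotically stable.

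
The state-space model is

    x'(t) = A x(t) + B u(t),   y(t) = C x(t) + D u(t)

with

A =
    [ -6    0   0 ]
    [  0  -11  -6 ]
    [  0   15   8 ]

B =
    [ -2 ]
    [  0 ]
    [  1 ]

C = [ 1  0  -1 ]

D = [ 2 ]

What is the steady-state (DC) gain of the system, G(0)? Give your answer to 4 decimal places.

-3.8333

G(0) = C(-A)^{-1}B + D = -C A^{-1} B + D.
det A = -12, so A^{-1} = (1/-12)·adj(A) = [[-1/6, 0, 0], [0, 4, 3], [0, -15/2, -11/2]]
A^{-1} B = [1/3, 3, -11/2]^T
C A^{-1} B = 35/6
G(0) = D - C A^{-1} B = 2 - (35/6) = -23/6 ≈ -3.8333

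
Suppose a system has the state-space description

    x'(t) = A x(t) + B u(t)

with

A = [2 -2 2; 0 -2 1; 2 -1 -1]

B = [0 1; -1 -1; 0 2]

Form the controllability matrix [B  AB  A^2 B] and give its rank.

3

AB = [[2, 8], [2, 4], [1, 1]]
A^2B = [[2, 10], [-3, -7], [1, 11]]
Controllability matrix C = [B  AB  A^2B] = [[0, 1, 2, 8, 2, 10], [-1, -1, 2, 4, -3, -7], [0, 2, 1, 1, 1, 11]]
Take the 3×3 submatrix of C formed by columns 1, 2, 3: [[0, 1, 2], [-1, -1, 2], [0, 2, 1]]. Its determinant is 0·((-1)·1 - 2·2) - 1·((-1)·1 - 2·0) + 2·((-1)·2 - (-1)·0) = 0·(-5) - 1·(-1) + 2·(-2) = -3 ≠ 0.
So rank(C) ≥ 3; since C has 3 rows, rank(C) = 3.
rank(C) = 3 = n, so the pair (A, B) is completely controllable.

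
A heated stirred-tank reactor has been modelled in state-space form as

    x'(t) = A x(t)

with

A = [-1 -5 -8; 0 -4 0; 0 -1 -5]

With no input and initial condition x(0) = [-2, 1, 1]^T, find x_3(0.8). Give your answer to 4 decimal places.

-0.0041

det(sI - A) = s^3 - (tr A)s^2 + (M11 + M22 + M33)s - det A, where Mii is the 2×2 principal minor of A obtained by deleting row i and column i.
tr A = (-1) + (-4) + (-5) = -10; M11 = (-4)·(-5) - 0·(-1) = 20 - 0 = 20; M22 = (-1)·(-5) - (-8)·0 = 5 - 0 = 5; M33 = (-1)·(-4) - (-5)·0 = 4 - 0 = 4; sum of minors = 29.
det A = (-1)·((-4)·(-5) - 0·(-1)) - (-5)·(0·(-5) - 0·0) + (-8)·(0·(-1) - (-4)·0) = (-1)·20 - (-5)·0 + (-8)·0 = -20.
So p(s) = det(sI - A) = s^3 + 10s^2 + 29s + 20.
Rational-root test: any integer root divides 20. Testing small divisors, s = -1 works: p(-1) = -1 + 10 + (-29) + 20 = 0, so (s + 1) is a factor.
Dividing, p(s) = (s + 1)(s^2 + 9s + 20).
Factor s^2 + 9s + 20: two numbers with sum -9 and product 20 are -4 and -5, so s^2 + 9s + 20 = (s + 4)(s + 5).
Hence p(s) = (s + 1) (s + 4) (s + 5), with roots -5, -4, -1.
The eigenvalues -5, -4, -1 are distinct and real, so A is diagonalisable and x(t) = e^{At} x(0) = V diag(e^{λ_i t}) V^{-1} x(0), where the columns of V are the eigenvectors.
λ = -5: A - (-5)I = [[4, -5, -8], [0, 1, 0], [0, -1, 0]]. v must be orthogonal to every row; (row 1) × (row 2) = [8, 0, 4], so take v_1 = [-2, 0, -1]^T.
λ = -4: A - (-4)I = [[3, -5, -8], [0, 0, 0], [0, -1, -1]]. v must be orthogonal to every row; (row 1) × (row 3) = [-3, 3, -3], so take v_2 = [-1, 1, -1]^T.
λ = -1: A - (-1)I = [[0, -5, -8], [0, -3, 0], [0, -1, -4]]. v must be orthogonal to every row; (row 1) × (row 2) = [-24, 0, 0], so take v_3 = [-1, 0, 0]^T.
V = [v_1 v_2 v_3] = [[-2, -1, -1], [0, 1, 0], [-1, -1, 0]] has det V = -1, so V^{-1} = adj(V)/det V = [[0, -1, -1], [0, 1, 0], [-1, 1, 2]].
Modal coordinates z(0) = V^{-1} x(0): 0·(-2) + (-1)·1 + (-1)·1 = -2; 0·(-2) + 1·1 + 0·1 = 1; (-1)·(-2) + 1·1 + 2·1 = 5; so z(0) = [-2, 1, 5]^T.
x_3(t) = Σ_i (v_i)_3 · z_i(0) · e^{λ_i t} (row 3 of V times the modal terms).
x_3(0.8) = (-1)·(-2)·e^{-5·0.8} + (-1)·1·e^{-4·0.8} + 0·5·e^{-1·0.8} = 2·0.018316 + (-1)·0.040762 + 0·0.449329 = -0.0041.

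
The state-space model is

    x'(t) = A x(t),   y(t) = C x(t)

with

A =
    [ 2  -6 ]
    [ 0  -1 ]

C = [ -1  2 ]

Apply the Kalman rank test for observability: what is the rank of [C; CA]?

CA = [[-2, 4]]
Observability matrix O = [C; CA] = [[-1, 2], [-2, 4]]
Every row of O is a scalar multiple of row 1 = [-1, 2] (multipliers 1, 2), so the rows span a one-dimensional space.
O ≠ 0, hence rank(O) = 1.
rank(O) = 1 < n = 2, so the pair (A, C) is not completely observable.

1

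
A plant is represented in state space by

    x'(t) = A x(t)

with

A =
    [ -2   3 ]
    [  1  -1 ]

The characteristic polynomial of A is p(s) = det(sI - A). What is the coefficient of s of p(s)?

3

For a 2×2 matrix, det(sI - A) = s^2 - (tr A)s + det A.
tr A = -3, det A = -1.
So p(s) = s^2 + 3s - 1.
The coefficient of s is 3.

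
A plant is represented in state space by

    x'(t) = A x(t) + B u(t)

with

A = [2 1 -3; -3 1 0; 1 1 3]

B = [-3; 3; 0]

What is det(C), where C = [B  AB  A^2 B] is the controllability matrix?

AB = [[-3], [12], [0]]
A^2B = [[6], [21], [9]]
Controllability matrix C = [B  AB  A^2B] = [[-3, -3, 6], [3, 12, 21], [0, 0, 9]]
Expanding along the first row, det(C) = (-3)·(12·9 - 21·0) - (-3)·(3·9 - 21·0) + 6·(3·0 - 12·0) = (-3)·108 - (-3)·27 + 6·0 = -243
Since det(C) ≠ 0, rank(C) = 3 and the system is completely controllable.

-243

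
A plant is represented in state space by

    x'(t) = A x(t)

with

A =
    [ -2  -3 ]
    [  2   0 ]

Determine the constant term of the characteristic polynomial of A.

For a 2×2 matrix, det(sI - A) = s^2 - (tr A)s + det A.
tr A = -2, det A = 6.
So p(s) = s^2 + 2s + 6.
The constant term is 6.

6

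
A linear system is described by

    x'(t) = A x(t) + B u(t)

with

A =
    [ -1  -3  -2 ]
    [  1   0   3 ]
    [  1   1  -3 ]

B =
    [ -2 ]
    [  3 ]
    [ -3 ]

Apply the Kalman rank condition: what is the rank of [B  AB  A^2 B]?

3

AB = [[-1], [-11], [10]]
A^2B = [[14], [29], [-42]]
Controllability matrix C = [B  AB  A^2B] = [[-2, -1, 14], [3, -11, 29], [-3, 10, -42]]
det(C) = (-2)·((-11)·(-42) - 29·10) - (-1)·(3·(-42) - 29·(-3)) + 14·(3·10 - (-11)·(-3)) = (-2)·172 - (-1)·(-39) + 14·(-3) = -425 ≠ 0, so rank(C) = 3.
rank(C) = 3 = n, so the pair (A, B) is completely controllable.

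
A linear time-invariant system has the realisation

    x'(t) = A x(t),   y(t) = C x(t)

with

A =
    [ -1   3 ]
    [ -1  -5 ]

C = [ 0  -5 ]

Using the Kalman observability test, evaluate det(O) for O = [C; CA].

25

CA = [[5, 25]]
Observability matrix O = [C; CA] = [[0, -5], [5, 25]]
det(O) = 0·25 - (-5)·5 = 0 - (-25) = 25
Since det(O) ≠ 0, rank(O) = 2 and the system is completely observable.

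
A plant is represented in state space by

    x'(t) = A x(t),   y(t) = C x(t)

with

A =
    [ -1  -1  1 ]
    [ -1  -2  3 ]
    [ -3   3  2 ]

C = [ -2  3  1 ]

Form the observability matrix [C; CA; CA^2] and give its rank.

CA = [[-4, -1, 9]]
CA^2 = [[-22, 33, 11]]
Observability matrix O = [C; CA; CA^2] = [[-2, 3, 1], [-4, -1, 9], [-22, 33, 11]]
The columns c1, c2, c3 of O are linearly dependent: 2·c1 + c2 + c3 = 0 (check each entry), so rank(O) ≤ 2.
The 2×2 minor from rows 1, 2, columns 1, 2 is (-2)·(-1) - 3·(-4) = 2 - (-12) = 14 ≠ 0, so rank(O) = 2.
rank(O) = 2 < n = 3, so the pair (A, C) is not completely observable.

2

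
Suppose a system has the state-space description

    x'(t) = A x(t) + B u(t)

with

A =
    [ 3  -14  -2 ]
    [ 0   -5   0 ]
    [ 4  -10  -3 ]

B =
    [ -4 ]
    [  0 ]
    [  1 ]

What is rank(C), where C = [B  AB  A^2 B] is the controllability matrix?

2

AB = [[-14], [0], [-19]]
A^2B = [[-4], [0], [1]]
Controllability matrix C = [B  AB  A^2B] = [[-4, -14, -4], [0, 0, 0], [1, -19, 1]]
Row 2 of C is identically zero, so rank(C) ≤ 2.
The 2×2 minor from rows 1, 3, columns 1, 2 is (-4)·(-19) - (-14)·1 = 76 - (-14) = 90 ≠ 0, so rank(C) = 2.
rank(C) = 2 < n = 3, so the pair (A, B) is not completely controllable.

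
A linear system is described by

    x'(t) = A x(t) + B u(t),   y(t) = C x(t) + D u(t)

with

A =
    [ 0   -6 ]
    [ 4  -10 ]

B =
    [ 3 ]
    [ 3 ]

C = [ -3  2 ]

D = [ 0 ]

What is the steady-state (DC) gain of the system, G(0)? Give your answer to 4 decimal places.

-0.5000

G(0) = C(-A)^{-1}B + D = -C A^{-1} B + D.
det A = 24, so A^{-1} = (1/24)·adj(A) = [[-5/12, 1/4], [-1/6, 0]]
A^{-1} B = [-1/2, -1/2]^T
C A^{-1} B = 1/2
G(0) = D - C A^{-1} B = 0 - (1/2) = -1/2 ≈ -0.5000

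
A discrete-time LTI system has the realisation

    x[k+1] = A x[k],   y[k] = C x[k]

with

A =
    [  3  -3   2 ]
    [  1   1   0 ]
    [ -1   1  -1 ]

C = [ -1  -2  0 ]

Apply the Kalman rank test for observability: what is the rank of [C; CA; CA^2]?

3

CA = [[-5, 1, -2]]
CA^2 = [[-12, 14, -8]]
Observability matrix O = [C; CA; CA^2] = [[-1, -2, 0], [-5, 1, -2], [-12, 14, -8]]
det(O) = (-1)·(1·(-8) - (-2)·14) - (-2)·((-5)·(-8) - (-2)·(-12)) + 0·((-5)·14 - 1·(-12)) = (-1)·20 - (-2)·16 + 0·(-58) = 12 ≠ 0, so rank(O) = 3.
rank(O) = 3 = n, so the pair (A, C) is completely observable.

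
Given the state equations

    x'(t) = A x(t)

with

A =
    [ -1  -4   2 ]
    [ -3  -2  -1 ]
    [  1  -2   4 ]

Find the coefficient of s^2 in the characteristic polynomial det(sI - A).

-1

Expand det(sI - A) for the 3×3 matrix.
p(s) = s^3 - s^2 - 26s + 18.
(Check: constant term = det(-A) = (-1)^3 det A = 18; coefficient of s^2 = -tr A = -1.)
The coefficient of s^2 is -1.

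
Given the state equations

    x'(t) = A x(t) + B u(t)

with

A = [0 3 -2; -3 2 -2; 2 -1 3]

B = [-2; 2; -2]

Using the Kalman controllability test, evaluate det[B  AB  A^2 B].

AB = [[10], [14], [-12]]
A^2B = [[66], [22], [-30]]
Controllability matrix C = [B  AB  A^2B] = [[-2, 10, 66], [2, 14, 22], [-2, -12, -30]]
Expanding along the first row, det(C) = (-2)·(14·(-30) - 22·(-12)) - 10·(2·(-30) - 22·(-2)) + 66·(2·(-12) - 14·(-2)) = (-2)·(-156) - 10·(-16) + 66·4 = 736
Since det(C) ≠ 0, rank(C) = 3 and the system is completely controllable.

736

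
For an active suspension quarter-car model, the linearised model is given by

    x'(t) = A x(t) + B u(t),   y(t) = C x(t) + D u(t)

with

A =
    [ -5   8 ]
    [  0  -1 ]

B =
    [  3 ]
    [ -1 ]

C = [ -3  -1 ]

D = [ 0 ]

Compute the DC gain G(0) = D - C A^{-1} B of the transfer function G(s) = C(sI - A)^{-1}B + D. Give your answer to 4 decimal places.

4.0000

G(0) = C(-A)^{-1}B + D = -C A^{-1} B + D.
det A = 5, so A^{-1} = (1/5)·adj(A) = [[-1/5, -8/5], [0, -1]]
A^{-1} B = [1, 1]^T
C A^{-1} B = -4
G(0) = D - C A^{-1} B = 0 - (-4) = 4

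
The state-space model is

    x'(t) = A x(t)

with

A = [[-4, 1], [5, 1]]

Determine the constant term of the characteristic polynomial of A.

-9

For a 2×2 matrix, det(sI - A) = s^2 - (tr A)s + det A.
tr A = -3, det A = -9.
So p(s) = s^2 + 3s - 9.
The constant term is -9.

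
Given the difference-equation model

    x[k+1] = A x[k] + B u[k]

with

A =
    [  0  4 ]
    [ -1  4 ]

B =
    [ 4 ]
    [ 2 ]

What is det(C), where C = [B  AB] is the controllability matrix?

AB = [[8], [4]]
Controllability matrix C = [B  AB] = [[4, 8], [2, 4]]
det(C) = 4·4 - 8·2 = 16 - 16 = 0
Since det(C) = 0, rank(C) < 2 and the system is not completely controllable.

0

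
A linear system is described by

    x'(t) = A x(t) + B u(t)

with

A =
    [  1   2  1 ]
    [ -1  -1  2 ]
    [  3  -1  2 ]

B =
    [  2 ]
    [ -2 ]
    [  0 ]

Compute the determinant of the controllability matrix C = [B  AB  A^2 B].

-424

AB = [[-2], [0], [8]]
A^2B = [[6], [18], [10]]
Controllability matrix C = [B  AB  A^2B] = [[2, -2, 6], [-2, 0, 18], [0, 8, 10]]
Expanding along the first row, det(C) = 2·(0·10 - 18·8) - (-2)·((-2)·10 - 18·0) + 6·((-2)·8 - 0·0) = 2·(-144) - (-2)·(-20) + 6·(-16) = -424
Since det(C) ≠ 0, rank(C) = 3 and the system is completely controllable.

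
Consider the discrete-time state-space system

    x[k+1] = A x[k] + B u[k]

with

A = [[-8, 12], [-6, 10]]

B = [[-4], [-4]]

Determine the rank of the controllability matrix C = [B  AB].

AB = [[-16], [-16]]
Controllability matrix C = [B  AB] = [[-4, -16], [-4, -16]]
Every column of C is a scalar multiple of column 1 = [-4, -4] (multipliers 1, 4), so the columns span a one-dimensional space.
C ≠ 0, hence rank(C) = 1.
rank(C) = 1 < n = 2, so the pair (A, B) is not completely controllable.

1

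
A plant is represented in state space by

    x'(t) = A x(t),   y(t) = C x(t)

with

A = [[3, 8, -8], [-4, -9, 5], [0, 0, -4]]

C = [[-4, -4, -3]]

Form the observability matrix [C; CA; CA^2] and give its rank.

CA = [[4, 4, 24]]
CA^2 = [[-4, -4, -108]]
Observability matrix O = [C; CA; CA^2] = [[-4, -4, -3], [4, 4, 24], [-4, -4, -108]]
The columns c1, c2, c3 of O are linearly dependent: -c1 + c2 = 0 (check each entry), so rank(O) ≤ 2.
The 2×2 minor from rows 1, 2, columns 1, 3 is (-4)·24 - (-3)·4 = -96 - (-12) = -84 ≠ 0, so rank(O) = 2.
rank(O) = 2 < n = 3, so the pair (A, C) is not completely observable.

2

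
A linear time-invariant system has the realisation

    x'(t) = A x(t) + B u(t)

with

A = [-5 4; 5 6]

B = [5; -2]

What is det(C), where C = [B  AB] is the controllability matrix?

-1

AB = [[-33], [13]]
Controllability matrix C = [B  AB] = [[5, -33], [-2, 13]]
det(C) = 5·13 - (-33)·(-2) = 65 - 66 = -1
Since det(C) ≠ 0, rank(C) = 2 and the system is completely controllable.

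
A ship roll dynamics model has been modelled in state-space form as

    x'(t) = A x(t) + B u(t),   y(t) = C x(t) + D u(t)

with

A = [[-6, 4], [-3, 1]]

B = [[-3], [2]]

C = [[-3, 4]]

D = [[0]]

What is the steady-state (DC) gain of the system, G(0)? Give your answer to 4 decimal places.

G(0) = C(-A)^{-1}B + D = -C A^{-1} B + D.
det A = 6, so A^{-1} = (1/6)·adj(A) = [[1/6, -2/3], [1/2, -1]]
A^{-1} B = [-11/6, -7/2]^T
C A^{-1} B = -17/2
G(0) = D - C A^{-1} B = 0 - (-17/2) = 17/2 ≈ 8.5000

8.5000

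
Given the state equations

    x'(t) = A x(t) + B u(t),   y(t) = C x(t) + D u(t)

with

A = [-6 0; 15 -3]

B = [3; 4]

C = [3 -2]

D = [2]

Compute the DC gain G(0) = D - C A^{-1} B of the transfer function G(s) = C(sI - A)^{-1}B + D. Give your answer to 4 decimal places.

-4.1667

G(0) = C(-A)^{-1}B + D = -C A^{-1} B + D.
det A = 18, so A^{-1} = (1/18)·adj(A) = [[-1/6, 0], [-5/6, -1/3]]
A^{-1} B = [-1/2, -23/6]^T
C A^{-1} B = 37/6
G(0) = D - C A^{-1} B = 2 - (37/6) = -25/6 ≈ -4.1667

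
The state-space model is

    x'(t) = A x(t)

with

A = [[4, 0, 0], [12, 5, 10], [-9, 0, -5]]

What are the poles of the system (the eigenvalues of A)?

det(sI - A) = s^3 - (tr A)s^2 + (M11 + M22 + M33)s - det A, where Mii is the 2×2 principal minor of A obtained by deleting row i and column i.
tr A = 4 + 5 + (-5) = 4; M11 = 5·(-5) - 10·0 = -25 - 0 = -25; M22 = 4·(-5) - 0·(-9) = -20 - 0 = -20; M33 = 4·5 - 0·12 = 20 - 0 = 20; sum of minors = -25.
det A = 4·(5·(-5) - 10·0) - 0·(12·(-5) - 10·(-9)) + 0·(12·0 - 5·(-9)) = 4·(-25) - 0·30 + 0·45 = -100.
So p(s) = det(sI - A) = s^3 - 4s^2 - 25s + 100.
Rational-root test: any integer root divides 100. Testing small divisors, s = 4 works: p(4) = 64 + (-64) + (-100) + 100 = 0, so (s - 4) is a factor.
Dividing, p(s) = (s - 4)(s^2 - 25).
Factor s^2 - 25: two numbers with sum 0 and product -25 are 5 and -5, so s^2 - 25 = (s - 5)(s + 5).
Hence p(s) = (s - 5) (s - 4) (s + 5), with roots -5, 4, 5.
At least one eigenvalue has non-negative real part, so the system is not asymptotically stable.

-5, 4, 5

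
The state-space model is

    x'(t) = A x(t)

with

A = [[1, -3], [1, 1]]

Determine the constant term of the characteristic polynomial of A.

For a 2×2 matrix, det(sI - A) = s^2 - (tr A)s + det A.
tr A = 2, det A = 4.
So p(s) = s^2 - 2s + 4.
The constant term is 4.

4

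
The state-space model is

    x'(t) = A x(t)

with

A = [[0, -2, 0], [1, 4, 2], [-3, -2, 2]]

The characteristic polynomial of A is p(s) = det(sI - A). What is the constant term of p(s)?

Expand det(sI - A) for the 3×3 matrix.
p(s) = s^3 - 6s^2 + 14s - 16.
(Check: constant term = det(-A) = (-1)^3 det A = -16; coefficient of s^2 = -tr A = -6.)
The constant term is -16.

-16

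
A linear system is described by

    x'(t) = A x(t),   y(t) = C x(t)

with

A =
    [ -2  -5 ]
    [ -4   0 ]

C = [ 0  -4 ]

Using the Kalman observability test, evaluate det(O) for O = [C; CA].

CA = [[16, 0]]
Observability matrix O = [C; CA] = [[0, -4], [16, 0]]
det(O) = 0·0 - (-4)·16 = 0 - (-64) = 64
Since det(O) ≠ 0, rank(O) = 2 and the system is completely observable.

64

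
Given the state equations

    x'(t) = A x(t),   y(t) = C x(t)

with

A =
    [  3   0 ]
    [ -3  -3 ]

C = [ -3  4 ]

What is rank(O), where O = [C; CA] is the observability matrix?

2

CA = [[-21, -12]]
Observability matrix O = [C; CA] = [[-3, 4], [-21, -12]]
det(O) = (-3)·(-12) - 4·(-21) = 36 - (-84) = 120 ≠ 0, so rank(O) = 2.
rank(O) = 2 = n, so the pair (A, C) is completely observable.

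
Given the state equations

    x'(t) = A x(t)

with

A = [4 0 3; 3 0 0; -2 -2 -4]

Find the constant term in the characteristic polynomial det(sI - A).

18

Expand det(sI - A) for the 3×3 matrix.
p(s) = s^3 - 10s + 18.
(Check: constant term = det(-A) = (-1)^3 det A = 18; coefficient of s^2 = -tr A = 0.)
The constant term is 18.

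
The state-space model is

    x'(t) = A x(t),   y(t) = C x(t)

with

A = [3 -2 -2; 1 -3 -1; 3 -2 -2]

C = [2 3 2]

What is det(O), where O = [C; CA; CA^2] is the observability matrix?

1520

CA = [[15, -17, -11]]
CA^2 = [[-5, 43, 9]]
Observability matrix O = [C; CA; CA^2] = [[2, 3, 2], [15, -17, -11], [-5, 43, 9]]
Expanding along the first row, det(O) = 2·((-17)·9 - (-11)·43) - 3·(15·9 - (-11)·(-5)) + 2·(15·43 - (-17)·(-5)) = 2·320 - 3·80 + 2·560 = 1520
Since det(O) ≠ 0, rank(O) = 3 and the system is completely observable.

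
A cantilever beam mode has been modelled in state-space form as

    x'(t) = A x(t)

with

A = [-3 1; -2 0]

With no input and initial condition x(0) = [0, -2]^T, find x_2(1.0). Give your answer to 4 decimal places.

det(sI - A) = s^2 - (tr A)s + det A, with tr A = (-3) + 0 = -3 and det A = (-3)·0 - 1·(-2) = 0 - (-2) = 2.
So p(s) = det(sI - A) = s^2 + 3s + 2.
Factor s^2 + 3s + 2: two numbers with sum -3 and product 2 are -1 and -2, so s^2 + 3s + 2 = (s + 1)(s + 2).
Hence p(s) = (s + 1) (s + 2), with roots -2, -1.
The eigenvalues -2, -1 are distinct and real, so A is diagonalisable and x(t) = e^{At} x(0) = V diag(e^{λ_i t}) V^{-1} x(0), where the columns of V are the eigenvectors.
λ = -2: A - (-2)I = [[-1, 1], [-2, 2]]. Row 1 gives (-1)·v1 + 1·v2 = 0, so take v_1 = [1, 1]^T.
λ = -1: A - (-1)I = [[-2, 1], [-2, 1]]. Row 1 gives (-2)·v1 + 1·v2 = 0, so take v_2 = [1, 2]^T.
V = [v_1 v_2] = [[1, 1], [1, 2]] has det V = 1, so V^{-1} = adj(V)/det V = [[2, -1], [-1, 1]].
Modal coordinates z(0) = V^{-1} x(0): 2·0 + (-1)·(-2) = 2; (-1)·0 + 1·(-2) = -2; so z(0) = [2, -2]^T.
x_2(t) = Σ_i (v_i)_2 · z_i(0) · e^{λ_i t} (row 2 of V times the modal terms).
x_2(1.0) = 1·2·e^{-2·1.0} + 2·(-2)·e^{-1·1.0} = 2·0.135335 + (-4)·0.367879 = -1.2008.

-1.2008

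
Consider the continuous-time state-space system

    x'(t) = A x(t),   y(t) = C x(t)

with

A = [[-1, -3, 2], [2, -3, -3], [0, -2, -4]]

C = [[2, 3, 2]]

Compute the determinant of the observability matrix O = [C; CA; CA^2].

CA = [[4, -19, -13]]
CA^2 = [[-42, 71, 117]]
Observability matrix O = [C; CA; CA^2] = [[2, 3, 2], [4, -19, -13], [-42, 71, 117]]
Expanding along the first row, det(O) = 2·((-19)·117 - (-13)·71) - 3·(4·117 - (-13)·(-42)) + 2·(4·71 - (-19)·(-42)) = 2·(-1300) - 3·(-78) + 2·(-514) = -3394
Since det(O) ≠ 0, rank(O) = 3 and the system is completely observable.

-3394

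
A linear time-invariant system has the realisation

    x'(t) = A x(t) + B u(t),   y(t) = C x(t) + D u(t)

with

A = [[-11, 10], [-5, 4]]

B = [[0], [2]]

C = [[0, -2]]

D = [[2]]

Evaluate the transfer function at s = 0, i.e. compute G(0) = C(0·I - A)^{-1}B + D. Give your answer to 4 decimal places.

G(0) = C(-A)^{-1}B + D = -C A^{-1} B + D.
det A = 6, so A^{-1} = (1/6)·adj(A) = [[2/3, -5/3], [5/6, -11/6]]
A^{-1} B = [-10/3, -11/3]^T
C A^{-1} B = 22/3
G(0) = D - C A^{-1} B = 2 - (22/3) = -16/3 ≈ -5.3333

-5.3333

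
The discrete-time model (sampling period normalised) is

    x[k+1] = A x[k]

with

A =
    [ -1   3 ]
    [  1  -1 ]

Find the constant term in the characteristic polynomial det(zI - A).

For a 2×2 matrix, det(zI - A) = z^2 - (tr A)z + det A.
tr A = -2, det A = -2.
So p(z) = z^2 + 2z - 2.
The constant term is -2.

-2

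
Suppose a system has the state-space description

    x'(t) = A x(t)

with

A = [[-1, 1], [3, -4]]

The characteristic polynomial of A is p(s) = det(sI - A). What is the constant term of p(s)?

1

For a 2×2 matrix, det(sI - A) = s^2 - (tr A)s + det A.
tr A = -5, det A = 1.
So p(s) = s^2 + 5s + 1.
The constant term is 1.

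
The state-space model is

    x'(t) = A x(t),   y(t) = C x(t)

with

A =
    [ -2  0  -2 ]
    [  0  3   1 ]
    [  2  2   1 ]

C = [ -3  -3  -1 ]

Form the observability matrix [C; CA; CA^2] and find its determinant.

-755

CA = [[4, -11, 2]]
CA^2 = [[-4, -29, -17]]
Observability matrix O = [C; CA; CA^2] = [[-3, -3, -1], [4, -11, 2], [-4, -29, -17]]
Expanding along the first row, det(O) = (-3)·((-11)·(-17) - 2·(-29)) - (-3)·(4·(-17) - 2·(-4)) + (-1)·(4·(-29) - (-11)·(-4)) = (-3)·245 - (-3)·(-60) + (-1)·(-160) = -755
Since det(O) ≠ 0, rank(O) = 3 and the system is completely observable.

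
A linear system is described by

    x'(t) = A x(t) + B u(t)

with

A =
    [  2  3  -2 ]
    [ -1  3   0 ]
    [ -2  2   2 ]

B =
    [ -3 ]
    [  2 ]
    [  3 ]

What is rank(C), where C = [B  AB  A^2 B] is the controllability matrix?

AB = [[-6], [9], [16]]
A^2B = [[-17], [33], [62]]
Controllability matrix C = [B  AB  A^2B] = [[-3, -6, -17], [2, 9, 33], [3, 16, 62]]
det(C) = (-3)·(9·62 - 33·16) - (-6)·(2·62 - 33·3) + (-17)·(2·16 - 9·3) = (-3)·30 - (-6)·25 + (-17)·5 = -25 ≠ 0, so rank(C) = 3.
rank(C) = 3 = n, so the pair (A, B) is completely controllable.

3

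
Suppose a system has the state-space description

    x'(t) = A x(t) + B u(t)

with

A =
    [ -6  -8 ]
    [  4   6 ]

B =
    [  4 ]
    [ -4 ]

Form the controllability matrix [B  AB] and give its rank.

AB = [[8], [-8]]
Controllability matrix C = [B  AB] = [[4, 8], [-4, -8]]
Every column of C is a scalar multiple of column 1 = [4, -4] (multipliers 1, 2), so the columns span a one-dimensional space.
C ≠ 0, hence rank(C) = 1.
rank(C) = 1 < n = 2, so the pair (A, B) is not completely controllable.

1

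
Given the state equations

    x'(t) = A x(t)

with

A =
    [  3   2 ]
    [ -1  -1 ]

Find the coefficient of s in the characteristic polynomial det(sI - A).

For a 2×2 matrix, det(sI - A) = s^2 - (tr A)s + det A.
tr A = 2, det A = -1.
So p(s) = s^2 - 2s - 1.
The coefficient of s is -2.

-2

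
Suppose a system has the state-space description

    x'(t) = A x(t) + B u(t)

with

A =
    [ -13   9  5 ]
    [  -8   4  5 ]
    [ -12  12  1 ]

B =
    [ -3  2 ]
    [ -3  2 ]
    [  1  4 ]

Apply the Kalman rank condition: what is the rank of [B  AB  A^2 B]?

2

AB = [[17, 12], [17, 12], [1, 4]]
A^2B = [[-63, -28], [-63, -28], [1, 4]]
Controllability matrix C = [B  AB  A^2B] = [[-3, 2, 17, 12, -63, -28], [-3, 2, 17, 12, -63, -28], [1, 4, 1, 4, 1, 4]]
The rows r1, r2, r3 of C are linearly dependent: -r1 + r2 = 0 (check each entry), so rank(C) ≤ 2.
The 2×2 minor from rows 1, 3, columns 1, 2 is (-3)·4 - 2·1 = -12 - 2 = -14 ≠ 0, so rank(C) = 2.
rank(C) = 2 < n = 3, so the pair (A, B) is not completely controllable.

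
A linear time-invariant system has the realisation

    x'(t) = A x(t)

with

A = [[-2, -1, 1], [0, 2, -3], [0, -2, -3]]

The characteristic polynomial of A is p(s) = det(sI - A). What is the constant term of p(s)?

Expand det(sI - A) for the 3×3 matrix.
p(s) = s^3 + 3s^2 - 10s - 24.
(Check: constant term = det(-A) = (-1)^3 det A = -24; coefficient of s^2 = -tr A = 3.)
The constant term is -24.

-24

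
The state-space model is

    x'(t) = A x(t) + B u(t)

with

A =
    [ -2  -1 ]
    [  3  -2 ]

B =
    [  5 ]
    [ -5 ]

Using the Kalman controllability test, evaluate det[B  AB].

AB = [[-5], [25]]
Controllability matrix C = [B  AB] = [[5, -5], [-5, 25]]
det(C) = 5·25 - (-5)·(-5) = 125 - 25 = 100
Since det(C) ≠ 0, rank(C) = 2 and the system is completely controllable.

100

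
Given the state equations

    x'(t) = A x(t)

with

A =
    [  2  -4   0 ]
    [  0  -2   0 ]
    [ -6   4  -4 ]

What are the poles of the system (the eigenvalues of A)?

-4, -2, 2

det(sI - A) = s^3 - (tr A)s^2 + (M11 + M22 + M33)s - det A, where Mii is the 2×2 principal minor of A obtained by deleting row i and column i.
tr A = 2 + (-2) + (-4) = -4; M11 = (-2)·(-4) - 0·4 = 8 - 0 = 8; M22 = 2·(-4) - 0·(-6) = -8 - 0 = -8; M33 = 2·(-2) - (-4)·0 = -4 - 0 = -4; sum of minors = -4.
det A = 2·((-2)·(-4) - 0·4) - (-4)·(0·(-4) - 0·(-6)) + 0·(0·4 - (-2)·(-6)) = 2·8 - (-4)·0 + 0·(-12) = 16.
So p(s) = det(sI - A) = s^3 + 4s^2 - 4s - 16.
Rational-root test: any integer root divides -16. Testing small divisors, s = -2 works: p(-2) = -8 + 16 + 8 + (-16) = 0, so (s + 2) is a factor.
Dividing, p(s) = (s + 2)(s^2 + 2s - 8).
Factor s^2 + 2s - 8: two numbers with sum -2 and product -8 are 2 and -4, so s^2 + 2s - 8 = (s - 2)(s + 4).
Hence p(s) = (s - 2) (s + 2) (s + 4), with roots -4, -2, 2.
At least one eigenvalue has non-negative real part, so the system is not asymptotically stable.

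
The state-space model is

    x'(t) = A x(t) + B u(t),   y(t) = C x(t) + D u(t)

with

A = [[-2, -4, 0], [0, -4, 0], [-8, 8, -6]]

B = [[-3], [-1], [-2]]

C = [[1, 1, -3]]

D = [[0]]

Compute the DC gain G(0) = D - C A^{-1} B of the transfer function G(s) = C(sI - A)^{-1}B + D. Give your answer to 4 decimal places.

-3.2500

G(0) = C(-A)^{-1}B + D = -C A^{-1} B + D.
det A = -48, so A^{-1} = (1/-48)·adj(A) = [[-1/2, 1/2, 0], [0, -1/4, 0], [2/3, -1, -1/6]]
A^{-1} B = [1, 1/4, -2/3]^T
C A^{-1} B = 13/4
G(0) = D - C A^{-1} B = 0 - (13/4) = -13/4 ≈ -3.2500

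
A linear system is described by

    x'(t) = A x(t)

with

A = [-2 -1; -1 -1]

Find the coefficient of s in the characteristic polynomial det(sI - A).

3

For a 2×2 matrix, det(sI - A) = s^2 - (tr A)s + det A.
tr A = -3, det A = 1.
So p(s) = s^2 + 3s + 1.
The coefficient of s is 3.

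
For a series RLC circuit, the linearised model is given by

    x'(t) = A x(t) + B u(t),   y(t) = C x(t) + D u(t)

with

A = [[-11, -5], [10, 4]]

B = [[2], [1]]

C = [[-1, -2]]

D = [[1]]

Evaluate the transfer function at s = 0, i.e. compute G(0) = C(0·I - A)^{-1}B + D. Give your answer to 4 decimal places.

G(0) = C(-A)^{-1}B + D = -C A^{-1} B + D.
det A = 6, so A^{-1} = (1/6)·adj(A) = [[2/3, 5/6], [-5/3, -11/6]]
A^{-1} B = [13/6, -31/6]^T
C A^{-1} B = 49/6
G(0) = D - C A^{-1} B = 1 - (49/6) = -43/6 ≈ -7.1667

-7.1667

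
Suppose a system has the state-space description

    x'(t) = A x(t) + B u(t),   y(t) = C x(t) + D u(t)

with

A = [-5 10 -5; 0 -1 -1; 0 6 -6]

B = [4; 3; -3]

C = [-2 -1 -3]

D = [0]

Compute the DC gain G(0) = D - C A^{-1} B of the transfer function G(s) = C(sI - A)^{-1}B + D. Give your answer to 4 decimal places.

G(0) = C(-A)^{-1}B + D = -C A^{-1} B + D.
det A = -60, so A^{-1} = (1/-60)·adj(A) = [[-1/5, -1/2, 1/4], [0, -1/2, 1/12], [0, -1/2, -1/12]]
A^{-1} B = [-61/20, -7/4, -5/4]^T
C A^{-1} B = 58/5
G(0) = D - C A^{-1} B = 0 - (58/5) = -58/5 ≈ -11.6000

-11.6000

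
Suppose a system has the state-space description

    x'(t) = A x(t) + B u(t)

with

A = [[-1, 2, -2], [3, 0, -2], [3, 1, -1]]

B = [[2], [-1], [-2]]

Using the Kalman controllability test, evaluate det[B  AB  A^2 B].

AB = [[0], [10], [7]]
A^2B = [[6], [-14], [3]]
Controllability matrix C = [B  AB  A^2B] = [[2, 0, 6], [-1, 10, -14], [-2, 7, 3]]
Expanding along the first row, det(C) = 2·(10·3 - (-14)·7) - 0·((-1)·3 - (-14)·(-2)) + 6·((-1)·7 - 10·(-2)) = 2·128 - 0·(-31) + 6·13 = 334
Since det(C) ≠ 0, rank(C) = 3 and the system is completely controllable.

334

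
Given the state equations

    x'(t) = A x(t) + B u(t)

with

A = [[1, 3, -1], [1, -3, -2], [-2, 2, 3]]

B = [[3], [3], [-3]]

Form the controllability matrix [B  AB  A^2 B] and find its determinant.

1323

AB = [[15], [0], [-9]]
A^2B = [[24], [33], [-57]]
Controllability matrix C = [B  AB  A^2B] = [[3, 15, 24], [3, 0, 33], [-3, -9, -57]]
Expanding along the first row, det(C) = 3·(0·(-57) - 33·(-9)) - 15·(3·(-57) - 33·(-3)) + 24·(3·(-9) - 0·(-3)) = 3·297 - 15·(-72) + 24·(-27) = 1323
Since det(C) ≠ 0, rank(C) = 3 and the system is completely controllable.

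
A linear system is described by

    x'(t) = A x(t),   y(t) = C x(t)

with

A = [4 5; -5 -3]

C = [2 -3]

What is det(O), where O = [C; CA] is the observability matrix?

107

CA = [[23, 19]]
Observability matrix O = [C; CA] = [[2, -3], [23, 19]]
det(O) = 2·19 - (-3)·23 = 38 - (-69) = 107
Since det(O) ≠ 0, rank(O) = 2 and the system is completely observable.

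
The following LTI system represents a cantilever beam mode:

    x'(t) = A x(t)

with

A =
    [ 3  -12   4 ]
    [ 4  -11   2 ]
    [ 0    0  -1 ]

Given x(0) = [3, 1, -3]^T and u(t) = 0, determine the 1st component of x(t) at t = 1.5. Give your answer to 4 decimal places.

-1.2071

det(sI - A) = s^3 - (tr A)s^2 + (M11 + M22 + M33)s - det A, where Mii is the 2×2 principal minor of A obtained by deleting row i and column i.
tr A = 3 + (-11) + (-1) = -9; M11 = (-11)·(-1) - 2·0 = 11 - 0 = 11; M22 = 3·(-1) - 4·0 = -3 - 0 = -3; M33 = 3·(-11) - (-12)·4 = -33 - (-48) = 15; sum of minors = 23.
det A = 3·((-11)·(-1) - 2·0) - (-12)·(4·(-1) - 2·0) + 4·(4·0 - (-11)·0) = 3·11 - (-12)·(-4) + 4·0 = -15.
So p(s) = det(sI - A) = s^3 + 9s^2 + 23s + 15.
Rational-root test: any integer root divides 15. Testing small divisors, s = -1 works: p(-1) = -1 + 9 + (-23) + 15 = 0, so (s + 1) is a factor.
Dividing, p(s) = (s + 1)(s^2 + 8s + 15).
Factor s^2 + 8s + 15: two numbers with sum -8 and product 15 are -3 and -5, so s^2 + 8s + 15 = (s + 3)(s + 5).
Hence p(s) = (s + 1) (s + 3) (s + 5), with roots -5, -3, -1.
The eigenvalues -5, -3, -1 are distinct and real, so A is diagonalisable and x(t) = e^{At} x(0) = V diag(e^{λ_i t}) V^{-1} x(0), where the columns of V are the eigenvectors.
λ = -5: A - (-5)I = [[8, -12, 4], [4, -6, 2], [0, 0, 4]]. v must be orthogonal to every row; (row 1) × (row 3) = [-48, -32, 0], so take v_1 = [-3, -2, 0]^T.
λ = -3: A - (-3)I = [[6, -12, 4], [4, -8, 2], [0, 0, 2]]. v must be orthogonal to every row; (row 1) × (row 2) = [8, 4, 0], so take v_2 = [2, 1, 0]^T.
λ = -1: A - (-1)I = [[4, -12, 4], [4, -10, 2], [0, 0, 0]]. v must be orthogonal to every row; (row 1) × (row 2) = [16, 8, 8], so take v_3 = [2, 1, 1]^T.
V = [v_1 v_2 v_3] = [[-3, 2, 2], [-2, 1, 1], [0, 0, 1]] has det V = 1, so V^{-1} = adj(V)/det V = [[1, -2, 0], [2, -3, -1], [0, 0, 1]].
Modal coordinates z(0) = V^{-1} x(0): 1·3 + (-2)·1 + 0·(-3) = 1; 2·3 + (-3)·1 + (-1)·(-3) = 6; 0·3 + 0·1 + 1·(-3) = -3; so z(0) = [1, 6, -3]^T.
x_1(t) = Σ_i (v_i)_1 · z_i(0) · e^{λ_i t} (row 1 of V times the modal terms).
x_1(1.5) = (-3)·1·e^{-5·1.5} + 2·6·e^{-3·1.5} + 2·(-3)·e^{-1·1.5} = (-3)·0.000553 + 12·0.011109 + (-6)·0.223130 = -1.2071.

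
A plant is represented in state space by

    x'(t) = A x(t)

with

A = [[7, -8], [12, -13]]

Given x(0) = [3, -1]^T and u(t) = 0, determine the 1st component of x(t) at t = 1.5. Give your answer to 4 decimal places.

det(sI - A) = s^2 - (tr A)s + det A, with tr A = 7 + (-13) = -6 and det A = 7·(-13) - (-8)·12 = -91 - (-96) = 5.
So p(s) = det(sI - A) = s^2 + 6s + 5.
Factor s^2 + 6s + 5: two numbers with sum -6 and product 5 are -1 and -5, so s^2 + 6s + 5 = (s + 1)(s + 5).
Hence p(s) = (s + 1) (s + 5), with roots -5, -1.
The eigenvalues -5, -1 are distinct and real, so A is diagonalisable and x(t) = e^{At} x(0) = V diag(e^{λ_i t}) V^{-1} x(0), where the columns of V are the eigenvectors.
λ = -5: A - (-5)I = [[12, -8], [12, -8]]. Row 1 gives 12·v1 + (-8)·v2 = 0, so take v_1 = [2, 3]^T.
λ = -1: A - (-1)I = [[8, -8], [12, -12]]. Row 1 gives 8·v1 + (-8)·v2 = 0, so take v_2 = [-1, -1]^T.
V = [v_1 v_2] = [[2, -1], [3, -1]] has det V = 1, so V^{-1} = adj(V)/det V = [[-1, 1], [-3, 2]].
Modal coordinates z(0) = V^{-1} x(0): (-1)·3 + 1·(-1) = -4; (-3)·3 + 2·(-1) = -11; so z(0) = [-4, -11]^T.
x_1(t) = Σ_i (v_i)_1 · z_i(0) · e^{λ_i t} (row 1 of V times the modal terms).
x_1(1.5) = 2·(-4)·e^{-5·1.5} + (-1)·(-11)·e^{-1·1.5} = (-8)·0.000553 + 11·0.223130 = 2.4500.

2.4500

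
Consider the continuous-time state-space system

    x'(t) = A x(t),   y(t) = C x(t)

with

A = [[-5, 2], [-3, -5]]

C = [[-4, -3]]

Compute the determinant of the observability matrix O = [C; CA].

59

CA = [[29, 7]]
Observability matrix O = [C; CA] = [[-4, -3], [29, 7]]
det(O) = (-4)·7 - (-3)·29 = -28 - (-87) = 59
Since det(O) ≠ 0, rank(O) = 2 and the system is completely observable.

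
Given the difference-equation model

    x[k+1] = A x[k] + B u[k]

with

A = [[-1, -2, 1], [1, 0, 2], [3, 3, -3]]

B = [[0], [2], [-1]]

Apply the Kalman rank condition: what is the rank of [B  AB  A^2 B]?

3

AB = [[-5], [-2], [9]]
A^2B = [[18], [13], [-48]]
Controllability matrix C = [B  AB  A^2B] = [[0, -5, 18], [2, -2, 13], [-1, 9, -48]]
det(C) = 0·((-2)·(-48) - 13·9) - (-5)·(2·(-48) - 13·(-1)) + 18·(2·9 - (-2)·(-1)) = 0·(-21) - (-5)·(-83) + 18·16 = -127 ≠ 0, so rank(C) = 3.
rank(C) = 3 = n, so the pair (A, B) is completely controllable.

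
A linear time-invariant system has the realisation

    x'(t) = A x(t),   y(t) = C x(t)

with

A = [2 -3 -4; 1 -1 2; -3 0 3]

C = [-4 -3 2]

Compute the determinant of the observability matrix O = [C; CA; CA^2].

CA = [[-17, 15, 16]]
CA^2 = [[-67, 36, 146]]
Observability matrix O = [C; CA; CA^2] = [[-4, -3, 2], [-17, 15, 16], [-67, 36, 146]]
Expanding along the first row, det(O) = (-4)·(15·146 - 16·36) - (-3)·((-17)·146 - 16·(-67)) + 2·((-17)·36 - 15·(-67)) = (-4)·1614 - (-3)·(-1410) + 2·393 = -9900
Since det(O) ≠ 0, rank(O) = 3 and the system is completely observable.

-9900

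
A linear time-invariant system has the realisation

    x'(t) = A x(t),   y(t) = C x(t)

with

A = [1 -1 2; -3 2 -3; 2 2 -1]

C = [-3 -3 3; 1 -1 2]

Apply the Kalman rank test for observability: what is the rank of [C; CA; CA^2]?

CA = [[12, 3, 0], [8, 1, 3]]
CA^2 = [[3, -6, 15], [11, 0, 10]]
Observability matrix O = [C; CA; CA^2] = [[-3, -3, 3], [1, -1, 2], [12, 3, 0], [8, 1, 3], [3, -6, 15], [11, 0, 10]]
Take the 3×3 submatrix of O formed by rows 1, 2, 3: [[-3, -3, 3], [1, -1, 2], [12, 3, 0]]. Its determinant is (-3)·((-1)·0 - 2·3) - (-3)·(1·0 - 2·12) + 3·(1·3 - (-1)·12) = (-3)·(-6) - (-3)·(-24) + 3·15 = -9 ≠ 0.
So rank(O) ≥ 3; since O has 3 columns, rank(O) = 3.
rank(O) = 3 = n, so the pair (A, C) is completely observable.

3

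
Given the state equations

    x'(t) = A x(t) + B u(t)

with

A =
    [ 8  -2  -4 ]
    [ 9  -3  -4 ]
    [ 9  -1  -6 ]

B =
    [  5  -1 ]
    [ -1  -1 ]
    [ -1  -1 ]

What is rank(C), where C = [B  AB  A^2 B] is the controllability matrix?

2

AB = [[46, -2], [52, -2], [52, -2]]
A^2B = [[56, -4], [50, -4], [50, -4]]
Controllability matrix C = [B  AB  A^2B] = [[5, -1, 46, -2, 56, -4], [-1, -1, 52, -2, 50, -4], [-1, -1, 52, -2, 50, -4]]
The rows r1, r2, r3 of C are linearly dependent: -r2 + r3 = 0 (check each entry), so rank(C) ≤ 2.
The 2×2 minor from rows 1, 2, columns 1, 2 is 5·(-1) - (-1)·(-1) = -5 - 1 = -6 ≠ 0, so rank(C) = 2.
rank(C) = 2 < n = 3, so the pair (A, B) is not completely controllable.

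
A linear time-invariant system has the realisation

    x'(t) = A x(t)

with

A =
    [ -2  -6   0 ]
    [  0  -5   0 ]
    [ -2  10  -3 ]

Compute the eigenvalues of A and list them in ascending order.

-5, -3, -2

det(sI - A) = s^3 - (tr A)s^2 + (M11 + M22 + M33)s - det A, where Mii is the 2×2 principal minor of A obtained by deleting row i and column i.
tr A = (-2) + (-5) + (-3) = -10; M11 = (-5)·(-3) - 0·10 = 15 - 0 = 15; M22 = (-2)·(-3) - 0·(-2) = 6 - 0 = 6; M33 = (-2)·(-5) - (-6)·0 = 10 - 0 = 10; sum of minors = 31.
det A = (-2)·((-5)·(-3) - 0·10) - (-6)·(0·(-3) - 0·(-2)) + 0·(0·10 - (-5)·(-2)) = (-2)·15 - (-6)·0 + 0·(-10) = -30.
So p(s) = det(sI - A) = s^3 + 10s^2 + 31s + 30.
Rational-root test: any integer root divides 30. Testing small divisors, s = -2 works: p(-2) = -8 + 40 + (-62) + 30 = 0, so (s + 2) is a factor.
Dividing, p(s) = (s + 2)(s^2 + 8s + 15).
Factor s^2 + 8s + 15: two numbers with sum -8 and product 15 are -3 and -5, so s^2 + 8s + 15 = (s + 3)(s + 5).
Hence p(s) = (s + 2) (s + 3) (s + 5), with roots -5, -3, -2.
All eigenvalues have negative real part, so the system is asymptotically stable.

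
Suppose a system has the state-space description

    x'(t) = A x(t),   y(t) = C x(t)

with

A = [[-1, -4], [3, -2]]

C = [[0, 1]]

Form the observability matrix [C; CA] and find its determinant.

-3

CA = [[3, -2]]
Observability matrix O = [C; CA] = [[0, 1], [3, -2]]
det(O) = 0·(-2) - 1·3 = 0 - 3 = -3
Since det(O) ≠ 0, rank(O) = 2 and the system is completely observable.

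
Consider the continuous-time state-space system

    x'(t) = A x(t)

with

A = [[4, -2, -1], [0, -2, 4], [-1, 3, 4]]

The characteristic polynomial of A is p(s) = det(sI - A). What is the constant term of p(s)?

70

Expand det(sI - A) for the 3×3 matrix.
p(s) = s^3 - 6s^2 - 13s + 70.
(Check: constant term = det(-A) = (-1)^3 det A = 70; coefficient of s^2 = -tr A = -6.)
The constant term is 70.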